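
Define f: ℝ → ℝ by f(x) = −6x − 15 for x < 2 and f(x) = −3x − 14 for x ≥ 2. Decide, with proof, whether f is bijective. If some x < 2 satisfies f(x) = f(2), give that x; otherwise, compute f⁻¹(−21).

5/6

Both pieces are strictly decreasing (slopes −6 and −3), so each is injective on its own interval.
The left piece maps (−∞, 2) onto (−27, ∞); the right piece maps [2, ∞) onto (−∞, −20].
These images overlap. In particular f(2) = −20 (right piece), and solving −6x − 15 = −20 on the left piece gives x = 5/6 < 2.
So f(5/6) = f(2) with 5/6 ≠ 2, and f is not injective, hence not bijective. This x = 5/6 is the requested value below 2.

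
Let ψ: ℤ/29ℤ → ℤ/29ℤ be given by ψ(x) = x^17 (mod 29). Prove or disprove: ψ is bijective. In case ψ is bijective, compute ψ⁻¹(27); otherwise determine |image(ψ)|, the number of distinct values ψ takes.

Since 29 is prime, the nonzero elements of ℤ/29ℤ form a cyclic group of order 28.
As gcd(17, 28) = 1, raising to the 17th power is a bijection on this group: if x_1^17 ≡ x_2^17 then (x_1x_2^{−1})^17 = 1, and the only element of order dividing gcd(17, 28) = 1 is 1, so x_1 = x_2.
With ψ(0) = 0 this makes ψ injective on all of ℤ/29ℤ, hence bijective (finite equal-size domain and codomain). In particular ψ is bijective.
Since ψ is bijective, we find the preimage of 27. The inverse of x ↦ x^17 on (ℤ/29ℤ)^× is x ↦ x^5, because 17·5 = 85 = 3·28 + 1 ≡ 1 (mod 28) and x^{28} = 1 for x ≠ 0 (Fermat). So ψ⁻¹(27) = 27^5 mod 29.
Repeated squaring mod 29: 27^1 ≡ 27, 27^2 ≡ 27² = 729 ≡ 4, 27^4 ≡ 4² = 16. Since 5 = 4 + 1, 27^5 ≡ 16·27: 16·27 = 432 ≡ 26. So 27^5 ≡ 26 (mod 29).
Hence ψ⁻¹(27) = 26.

26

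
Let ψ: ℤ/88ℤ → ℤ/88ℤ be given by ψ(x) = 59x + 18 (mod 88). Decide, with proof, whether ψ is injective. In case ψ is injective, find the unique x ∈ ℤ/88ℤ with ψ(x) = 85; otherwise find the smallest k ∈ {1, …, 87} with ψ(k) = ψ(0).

If ψ(x_1) = ψ(x_2), then 59x_1 ≡ 59x_2 (mod 88). Because gcd(59, 88) = 1, we may cancel 59 to get x_1 ≡ x_2 (mod 88).
Therefore ψ is injective.
We now compute 59⁻¹ mod 88 explicitly. Euclid's algorithm: 88 = 1·59 + 29, 59 = 2·29 + 1; back-substituting gives 1 = 3·59 − 2·88, so 59⁻¹ ≡ 3 (mod 88).
Since ψ is injective, we find ψ⁻¹(85): we need 59x ≡ 85 − 18 ≡ 67 (mod 88). Using 59⁻¹ = 3: x ≡ 3·67 = 201 = 2·88 + 25, so x = 25.
Check: ψ(25) = 59·25 + 18 = 1493 = 16·88 + 85 ≡ 85 (mod 88).

25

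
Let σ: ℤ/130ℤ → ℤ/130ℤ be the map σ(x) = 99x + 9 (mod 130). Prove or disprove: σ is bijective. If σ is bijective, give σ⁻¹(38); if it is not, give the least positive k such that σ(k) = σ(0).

41

Recall: injectivity means: for all a, b in the domain, σ(a) = σ(b) implies a = b.
If σ(a) = σ(b), then 99a ≡ 99b (mod 130). Because gcd(99, 130) = 1, we may cancel 99 to get a ≡ b (mod 130).
We now compute 99⁻¹ mod 130 explicitly. Euclid's algorithm: 130 = 1·99 + 31, 99 = 3·31 + 6, 31 = 5·6 + 1; back-substituting gives 1 = 109·99 − 83·130, so 99⁻¹ ≡ 109 (mod 130).
Then y ↦ 109(y − 9) is a two-sided inverse to σ, so every y ∈ ℤ/130ℤ has a preimage.
Hence σ is bijective.
Since σ is bijective, we compute σ⁻¹(38): solve 99x + 9 ≡ 38 (mod 130), i.e. 99x ≡ 29 (mod 130).
Multiplying by 99⁻¹ = 109 gives x ≡ 109·29 = 3161 = 24·130 + 41 ≡ 41 (mod 130).
Check: σ(41) = 99·41 + 9 = 4068 = 31·130 + 38 ≡ 38 (mod 130).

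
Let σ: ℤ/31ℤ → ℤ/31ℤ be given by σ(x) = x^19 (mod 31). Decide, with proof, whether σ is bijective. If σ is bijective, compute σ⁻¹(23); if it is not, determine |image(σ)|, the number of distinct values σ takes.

27

Since 31 is prime, the nonzero elements of ℤ/31ℤ form a cyclic group of order 30.
As gcd(19, 30) = 1, raising to the 19th power is a bijection on this group: if u^19 ≡ v^19 then (uv^{−1})^19 = 1, and the only element of order dividing gcd(19, 30) = 1 is 1, so u = v.
With σ(0) = 0 this makes σ injective on all of ℤ/31ℤ, hence bijective (finite equal-size domain and codomain). In particular σ is bijective.
Since σ is bijective, we find the preimage of 23. The inverse of x ↦ x^19 on (ℤ/31ℤ)^× is x ↦ x^19, because 19·19 = 361 = 12·30 + 1 ≡ 1 (mod 30) and x^{30} = 1 for x ≠ 0 (Fermat). So σ⁻¹(23) = 23^19 mod 31.
Repeated squaring mod 31: 23^1 ≡ 23, 23^2 ≡ 23² = 529 ≡ 2, 23^4 ≡ 2² = 4, 23^8 ≡ 4² = 16, 23^16 ≡ 16² = 256 ≡ 8. Since 19 = 16 + 2 + 1, 23^19 ≡ 8·2·23: 8·2 = 16, then 16·23 = 368 ≡ 27. So 23^19 ≡ 27 (mod 31).
Hence σ⁻¹(23) = 27.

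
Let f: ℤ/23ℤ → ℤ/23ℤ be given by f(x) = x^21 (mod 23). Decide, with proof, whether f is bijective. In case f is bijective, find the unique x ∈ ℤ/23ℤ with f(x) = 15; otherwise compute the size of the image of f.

20

Since 23 is prime, the nonzero elements of ℤ/23ℤ form a cyclic group of order 22.
As gcd(21, 22) = 1, raising to the 21st power is a bijection on this group: if a^21 ≡ b^21 then (ab^{−1})^21 = 1, and the only element of order dividing gcd(21, 22) = 1 is 1, so a = b.
With f(0) = 0 this makes f injective on all of ℤ/23ℤ, hence bijective (finite equal-size domain and codomain). In particular f is bijective.
Since f is bijective, we find the preimage of 15. The inverse of x ↦ x^21 on (ℤ/23ℤ)^× is x ↦ x^21, because 21·21 = 441 = 20·22 + 1 ≡ 1 (mod 22) and x^{22} = 1 for x ≠ 0 (Fermat). So f⁻¹(15) = 15^21 mod 23.
Repeated squaring mod 23: 15^1 ≡ 15, 15^2 ≡ 15² = 225 ≡ 18, 15^4 ≡ 18² = 324 ≡ 2, 15^8 ≡ 2² = 4, 15^16 ≡ 4² = 16. Since 21 = 16 + 4 + 1, 15^21 ≡ 16·2·15: 16·2 = 32 ≡ 9, then 9·15 = 135 ≡ 20. So 15^21 ≡ 20 (mod 23).
Hence f⁻¹(15) = 20.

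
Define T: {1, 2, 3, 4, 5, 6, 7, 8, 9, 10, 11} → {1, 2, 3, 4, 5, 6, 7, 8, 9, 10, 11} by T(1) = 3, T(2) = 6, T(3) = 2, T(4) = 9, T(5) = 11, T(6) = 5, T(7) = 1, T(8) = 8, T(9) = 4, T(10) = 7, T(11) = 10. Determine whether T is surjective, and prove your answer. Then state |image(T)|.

Every element of the codomain has a preimage: 1 = T(7), 2 = T(3), 3 = T(1), 4 = T(9), 5 = T(6), 6 = T(2), 7 = T(10), 8 = T(8), 9 = T(4), 10 = T(11), 11 = T(5).
Therefore T is surjective.
The image of T is {1, 2, 3, 4, 5, 6, 7, 8, 9, 10, 11}, which has 11 elements.

11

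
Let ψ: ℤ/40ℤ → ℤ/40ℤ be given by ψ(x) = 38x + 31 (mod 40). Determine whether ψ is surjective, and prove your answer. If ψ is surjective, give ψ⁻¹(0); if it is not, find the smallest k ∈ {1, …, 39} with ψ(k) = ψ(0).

20

Since gcd(38, 40) = 2, we have 38x ≡ 0 (mod 2) for all x, so ψ(x) ≡ 1 (mod 2).
But 0 ≢ 1 (mod 2), so 0 ∈ ℤ/40ℤ has no preimage. Hence ψ is not surjective.
Since ψ is not surjective, we find the least positive k with ψ(k) = ψ(0): this means 38k ≡ 0 (mod 40), i.e. 40 ∣ 38k. Since gcd(38, 40) = 2, dividing through by 2 this holds exactly when 20 ∣ 19k, and as gcd(19, 20) = 1, exactly when 20 ∣ k.
The smallest positive such k is 20.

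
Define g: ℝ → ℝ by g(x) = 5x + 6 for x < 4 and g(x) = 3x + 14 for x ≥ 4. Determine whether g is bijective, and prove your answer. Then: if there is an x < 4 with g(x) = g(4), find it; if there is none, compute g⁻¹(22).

Both pieces are strictly increasing (slopes 5 and 3), so each is injective on its own interval.
The left piece maps (−∞, 4) onto (−∞, 26); the right piece maps [4, ∞) onto [26, ∞).
Since 26 = 26, the images partition ℝ: g is injective and surjective, hence bijective.
Because the two images are disjoint, no x < 4 has g(x) = g(4), so we compute g⁻¹(22): 22 lies in (−∞, 26), so solve 5x + 6 = 22: x = (22 − 6)/5 = 16/5.

16/5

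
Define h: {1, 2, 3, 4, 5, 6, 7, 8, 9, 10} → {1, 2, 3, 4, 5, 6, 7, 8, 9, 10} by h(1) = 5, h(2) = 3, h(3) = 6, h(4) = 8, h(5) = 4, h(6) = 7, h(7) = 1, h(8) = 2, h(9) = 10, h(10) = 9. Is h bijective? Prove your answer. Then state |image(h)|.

The values 5, 3, 6, 8, 4, 7, 1, 2, 10, 9 are a permutation of {1, 2, 3, 4, 5, 6, 7, 8, 9, 10}: each element appears exactly once.
So h is injective and surjective, hence bijective.
The image of h is {1, 2, 3, 4, 5, 6, 7, 8, 9, 10}, which has 10 elements.

10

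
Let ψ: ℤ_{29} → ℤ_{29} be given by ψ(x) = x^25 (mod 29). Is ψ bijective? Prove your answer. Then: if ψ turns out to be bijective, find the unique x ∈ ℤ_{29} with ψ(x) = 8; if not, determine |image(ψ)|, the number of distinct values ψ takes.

Since 29 is prime, the nonzero elements of ℤ_{29} form a cyclic group of order 28.
As gcd(25, 28) = 1, raising to the 25th power is a bijection on this group: if u^25 ≡ v^25 then (uv^{−1})^25 = 1, and the only element of order dividing gcd(25, 28) = 1 is 1, so u = v.
With ψ(0) = 0 this makes ψ injective on all of ℤ_{29}, hence bijective (finite equal-size domain and codomain). In particular ψ is bijective.
Since ψ is bijective, we find the preimage of 8. The inverse of x ↦ x^25 on (ℤ_{29})^× is x ↦ x^9, because 25·9 = 225 = 8·28 + 1 ≡ 1 (mod 28) and x^{28} = 1 for x ≠ 0 (Fermat). So ψ⁻¹(8) = 8^9 mod 29.
Repeated squaring mod 29: 8^1 ≡ 8, 8^2 ≡ 8² = 64 ≡ 6, 8^4 ≡ 6² = 36 ≡ 7, 8^8 ≡ 7² = 49 ≡ 20. Since 9 = 8 + 1, 8^9 ≡ 20·8: 20·8 = 160 ≡ 15. So 8^9 ≡ 15 (mod 29).
Hence ψ⁻¹(8) = 15.

15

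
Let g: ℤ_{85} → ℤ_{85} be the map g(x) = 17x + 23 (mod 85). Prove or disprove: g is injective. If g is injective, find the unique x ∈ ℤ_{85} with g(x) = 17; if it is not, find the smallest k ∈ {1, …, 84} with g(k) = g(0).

We have gcd(17, 85) = 17 > 1. Taking u = 0 and v = 5: g(0) = 23 and g(5) = 17·5 + 23 = 108 ≡ 23 (mod 85).
So g(0) = g(5) while 0 ≠ 5, hence g is not injective.
Since g is not injective, we find the least positive k with g(k) = g(0): this means 17k ≡ 0 (mod 85), i.e. 85 ∣ 17k. Since gcd(17, 85) = 17, dividing through by 17 this holds exactly when 5 ∣ k.
The smallest positive such k is 5.

5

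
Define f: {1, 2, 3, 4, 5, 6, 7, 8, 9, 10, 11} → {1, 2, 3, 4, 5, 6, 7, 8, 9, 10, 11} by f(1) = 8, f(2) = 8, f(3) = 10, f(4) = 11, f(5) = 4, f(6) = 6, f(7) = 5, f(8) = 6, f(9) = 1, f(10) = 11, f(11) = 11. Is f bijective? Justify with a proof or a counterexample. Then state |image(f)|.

7

f(1) = 8 = f(2) with 1 ≠ 2, so f is not injective, hence not bijective.
The image of f is {1, 4, 5, 6, 8, 10, 11}, which has 7 elements.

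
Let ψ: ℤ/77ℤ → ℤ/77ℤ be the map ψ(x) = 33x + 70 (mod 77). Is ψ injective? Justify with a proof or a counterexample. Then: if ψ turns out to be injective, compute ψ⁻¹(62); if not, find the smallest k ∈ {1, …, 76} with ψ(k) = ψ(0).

7

We have gcd(33, 77) = 11 > 1. Taking u = 0 and v = 7: ψ(0) = 70 and ψ(7) = 33·7 + 70 = 301 ≡ 70 (mod 77).
So ψ(0) = ψ(7) while 0 ≠ 7, hence ψ is not injective.
Since ψ is not injective, we find the least positive k with ψ(k) = ψ(0): this means 33k ≡ 0 (mod 77), i.e. 77 ∣ 33k. Since gcd(33, 77) = 11, dividing through by 11 this holds exactly when 7 ∣ 3k, and as gcd(3, 7) = 1, exactly when 7 ∣ k.
The smallest positive such k is 7.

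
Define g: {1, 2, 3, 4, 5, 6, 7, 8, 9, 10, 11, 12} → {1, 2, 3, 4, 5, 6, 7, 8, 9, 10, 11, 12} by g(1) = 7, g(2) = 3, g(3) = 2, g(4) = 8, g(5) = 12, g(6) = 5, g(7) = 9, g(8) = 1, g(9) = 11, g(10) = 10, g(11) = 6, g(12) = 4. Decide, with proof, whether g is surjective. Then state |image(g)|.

Every element of the codomain has a preimage: 1 = g(8), 2 = g(3), 3 = g(2), 4 = g(12), 5 = g(6), 6 = g(11), 7 = g(1), 8 = g(4), 9 = g(7), 10 = g(10), 11 = g(9), 12 = g(5).
So g is surjective.
The image of g is {1, 2, 3, 4, 5, 6, 7, 8, 9, 10, 11, 12}, which has 12 elements.

12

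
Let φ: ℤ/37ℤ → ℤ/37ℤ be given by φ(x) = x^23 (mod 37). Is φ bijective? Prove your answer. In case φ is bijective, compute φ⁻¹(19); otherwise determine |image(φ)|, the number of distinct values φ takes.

Since 37 is prime, the nonzero elements of ℤ/37ℤ form a cyclic group of order 36.
As gcd(23, 36) = 1, raising to the 23rd power is a bijection on this group: if a^23 ≡ b^23 then (ab^{−1})^23 = 1, and the only element of order dividing gcd(23, 36) = 1 is 1, so a = b.
With φ(0) = 0 this makes φ injective on all of ℤ/37ℤ, hence bijective (finite equal-size domain and codomain). In particular φ is bijective.
Since φ is bijective, we find the preimage of 19. The inverse of x ↦ x^23 on (ℤ/37ℤ)^× is x ↦ x^11, because 23·11 = 253 = 7·36 + 1 ≡ 1 (mod 36) and x^{36} = 1 for x ≠ 0 (Fermat). So φ⁻¹(19) = 19^11 mod 37.
Repeated squaring mod 37: 19^1 ≡ 19, 19^2 ≡ 19² = 361 ≡ 28, 19^4 ≡ 28² = 784 ≡ 7, 19^8 ≡ 7² = 49 ≡ 12. Since 11 = 8 + 2 + 1, 19^11 ≡ 12·28·19: 12·28 = 336 ≡ 3, then 3·19 = 57 ≡ 20. So 19^11 ≡ 20 (mod 37).
Hence φ⁻¹(19) = 20.

20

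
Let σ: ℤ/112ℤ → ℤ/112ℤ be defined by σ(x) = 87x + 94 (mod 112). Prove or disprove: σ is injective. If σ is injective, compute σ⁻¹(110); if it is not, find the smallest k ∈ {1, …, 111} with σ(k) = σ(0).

If σ(x_1) = σ(x_2), then 87x_1 ≡ 87x_2 (mod 112). Because gcd(87, 112) = 1, we may cancel 87 to get x_1 ≡ x_2 (mod 112).
Hence σ is injective.
We now compute 87⁻¹ mod 112 explicitly. Euclid's algorithm: 112 = 1·87 + 25, 87 = 3·25 + 12, 25 = 2·12 + 1; back-substituting gives 1 = 103·87 − 80·112, so 87⁻¹ ≡ 103 (mod 112).
Since σ is injective, we compute σ⁻¹(110): solve 87x + 94 ≡ 110 (mod 112), i.e. 87x ≡ 16 (mod 112).
Multiplying by 87⁻¹ = 103 gives x ≡ 103·16 = 1648 = 14·112 + 80 ≡ 80 (mod 112).
Check: σ(80) = 87·80 + 94 = 7054 = 62·112 + 110 ≡ 110 (mod 112).

80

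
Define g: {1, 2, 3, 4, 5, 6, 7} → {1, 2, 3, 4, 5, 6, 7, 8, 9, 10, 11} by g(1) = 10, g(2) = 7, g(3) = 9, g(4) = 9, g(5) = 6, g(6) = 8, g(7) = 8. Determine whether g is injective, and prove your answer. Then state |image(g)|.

5

g(3) = 9 = g(4) with 3 ≠ 4, so g is not injective.
The image of g is {6, 7, 8, 9, 10}, which has 5 elements.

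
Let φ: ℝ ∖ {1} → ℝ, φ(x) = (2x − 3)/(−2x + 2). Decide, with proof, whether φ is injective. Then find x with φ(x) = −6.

Suppose φ(s) = φ(t). Cross-multiplying: (2s − 3)(−2t + 2) = (2t − 3)(−2s + 2).
Expanding both sides and cancelling the symmetric terms leaves −2·(s − t) = 0. Since −2 ≠ 0, s = t. So φ is injective.
Solving φ(x) = −6: cross-multiplying gives 2x − 3 = −6(−2x + 2), which rearranges to −10x = −9, so x = 9/10.

9/10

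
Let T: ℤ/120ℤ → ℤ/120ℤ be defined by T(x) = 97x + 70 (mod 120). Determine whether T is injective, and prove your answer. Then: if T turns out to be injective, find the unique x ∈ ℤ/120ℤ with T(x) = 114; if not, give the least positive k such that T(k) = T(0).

If T(a) = T(b), then 97a ≡ 97b (mod 120). Because gcd(97, 120) = 1, we may cancel 97 to get a ≡ b (mod 120).
Therefore T is injective.
We now compute 97⁻¹ mod 120 explicitly. Euclid's algorithm: 120 = 1·97 + 23, 97 = 4·23 + 5, 23 = 4·5 + 3, 5 = 1·3 + 2, 3 = 1·2 + 1; back-substituting gives 1 = 73·97 − 59·120, so 97⁻¹ ≡ 73 (mod 120).
Since T is injective, we compute T⁻¹(114): solve 97x + 70 ≡ 114 (mod 120), i.e. 97x ≡ 44 (mod 120).
Multiplying by 97⁻¹ = 73 gives x ≡ 73·44 = 3212 = 26·120 + 92 ≡ 92 (mod 120).
Check: T(92) = 97·92 + 70 = 8994 = 74·120 + 114 ≡ 114 (mod 120).

92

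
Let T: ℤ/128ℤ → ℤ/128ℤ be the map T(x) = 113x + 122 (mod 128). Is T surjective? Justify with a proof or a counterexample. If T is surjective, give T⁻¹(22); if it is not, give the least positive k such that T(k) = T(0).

92

Recall: surjectivity means every element of the codomain has a preimage under T.
Since gcd(113, 128) = 1, 113 is invertible modulo 128. Euclid's algorithm: 128 = 1·113 + 15, 113 = 7·15 + 8, 15 = 1·8 + 7, 8 = 1·7 + 1; back-substituting gives 1 = 17·113 − 15·128, so 113⁻¹ ≡ 17 (mod 128).
For any y ∈ ℤ/128ℤ, x = 17(y − 122) mod 128 satisfies T(x) = 113·17(y − 122) + 122 ≡ y (since 113·17 ≡ 1 mod 128). So every y has a preimage.
Hence T is surjective.
Since T is surjective, we compute T⁻¹(22): solve 113x + 122 ≡ 22 (mod 128), i.e. 113x ≡ 28 (mod 128).
Multiplying by 113⁻¹ = 17 gives x ≡ 17·28 = 476 = 3·128 + 92 ≡ 92 (mod 128).
Check: T(92) = 113·92 + 122 = 10518 = 82·128 + 22 ≡ 22 (mod 128).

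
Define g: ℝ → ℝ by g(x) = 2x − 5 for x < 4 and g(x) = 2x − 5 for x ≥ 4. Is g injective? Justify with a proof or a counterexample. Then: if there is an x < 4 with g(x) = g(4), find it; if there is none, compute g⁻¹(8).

13/2

Both pieces are strictly increasing (slopes 2 and 2), so each is injective on its own interval.
The left piece maps (−∞, 4) onto (−∞, 3); the right piece maps [4, ∞) onto [3, ∞).
These images are disjoint, so no value is attained by both pieces. So g is injective.
Because the two images are disjoint, no x < 4 has g(x) = g(4), so we compute g⁻¹(8): 8 lies in [3, ∞), so solve 2x − 5 = 8: x = (8 + 5)/2 = 13/2.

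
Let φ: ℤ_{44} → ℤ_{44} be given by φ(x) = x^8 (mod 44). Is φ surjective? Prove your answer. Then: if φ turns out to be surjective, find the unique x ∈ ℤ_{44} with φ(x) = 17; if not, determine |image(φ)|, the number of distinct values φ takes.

φ(10): Repeated squaring mod 44: 10^1 ≡ 10, 10^2 ≡ 10² = 100 ≡ 12, 10^4 ≡ 12² = 144 ≡ 12, 10^8 ≡ 12² = 144 ≡ 12. So 10^8 ≡ 12 (mod 44).
φ(12): Repeated squaring mod 44: 12^1 ≡ 12, 12^2 ≡ 12² = 144 ≡ 12, 12^4 ≡ 12² = 144 ≡ 12, 12^8 ≡ 12² = 144 ≡ 12. So 12^8 ≡ 12 (mod 44).
So φ(10) = φ(12) = 12 while 10 ≠ 12, hence φ is not injective.
A non-injective map from the 44-element set ℤ_{44} to itself takes at most 43 distinct values, so it cannot be surjective. Therefore φ is not surjective.
Since φ is not surjective, we determine |image(φ)|. Computing x^8 mod 44 for each x (by repeated squaring, reducing mod 44 at every step), the values φ(0), φ(1), …, φ(43) are: 0, 1, 36, 5, 20, 37, 4, 9, 16, 25, 12, 33, 12, 25, 16, 9, 4, 37, 20, 5, 36, 1, 0, 1, 36, 5, 20, 37, 4, 9, 16, 25, 12, 33, 12, 25, 16, 9, 4, 37, 20, 5, 36, 1.
The distinct values are {0, 1, 4, 5, 9, 12, 16, 20, 25, 33, 36, 37}; there are 12 of them.

12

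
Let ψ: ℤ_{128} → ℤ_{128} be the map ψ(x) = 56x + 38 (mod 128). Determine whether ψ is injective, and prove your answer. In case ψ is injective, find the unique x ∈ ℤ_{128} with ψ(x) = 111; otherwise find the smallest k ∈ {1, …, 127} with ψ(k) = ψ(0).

16

We have gcd(56, 128) = 8 > 1. Taking s = 0 and t = 16: ψ(0) = 38 and ψ(16) = 56·16 + 38 = 934 ≡ 38 (mod 128).
So ψ(0) = ψ(16) while 0 ≠ 16, therefore ψ is not injective.
Since ψ is not injective, we find the least positive k with ψ(k) = ψ(0): this means 56k ≡ 0 (mod 128), i.e. 128 ∣ 56k. Since gcd(56, 128) = 8, dividing through by 8 this holds exactly when 16 ∣ 7k, and as gcd(7, 16) = 1, exactly when 16 ∣ k.
The smallest positive such k is 16.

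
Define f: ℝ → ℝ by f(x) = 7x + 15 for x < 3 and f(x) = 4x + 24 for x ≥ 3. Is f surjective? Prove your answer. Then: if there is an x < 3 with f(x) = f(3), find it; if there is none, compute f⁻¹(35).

20/7

Both pieces are strictly increasing (slopes 7 and 4), so each is injective on its own interval.
The left piece maps (−∞, 3) onto (−∞, 36); the right piece maps [3, ∞) onto [36, ∞).
These images together cover ℝ, so f is surjective.
Because the two images are disjoint, no x < 3 has f(x) = f(3), so we compute f⁻¹(35): 35 lies in (−∞, 36), so solve 7x + 15 = 35: x = (35 − 15)/7 = 20/7.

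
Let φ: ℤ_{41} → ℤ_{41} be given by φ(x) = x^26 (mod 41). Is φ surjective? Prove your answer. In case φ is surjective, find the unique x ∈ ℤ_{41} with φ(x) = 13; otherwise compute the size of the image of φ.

21

φ(20): Repeated squaring mod 41: 20^1 ≡ 20, 20^2 ≡ 20² = 400 ≡ 31, 20^4 ≡ 31² = 961 ≡ 18, 20^8 ≡ 18² = 324 ≡ 37, 20^16 ≡ 37² = 1369 ≡ 16. Since 26 = 16 + 8 + 2, 20^26 ≡ 16·37·31: 16·37 = 592 ≡ 18, then 18·31 = 558 ≡ 25. So 20^26 ≡ 25 (mod 41).
φ(21): Repeated squaring mod 41: 21^1 ≡ 21, 21^2 ≡ 21² = 441 ≡ 31, 21^4 ≡ 31² = 961 ≡ 18, 21^8 ≡ 18² = 324 ≡ 37, 21^16 ≡ 37² = 1369 ≡ 16. Since 26 = 16 + 8 + 2, 21^26 ≡ 16·37·31: 16·37 = 592 ≡ 18, then 18·31 = 558 ≡ 25. So 21^26 ≡ 25 (mod 41).
So φ(20) = φ(21) = 25 while 20 ≠ 21, so φ is not injective.
A non-injective map from the 41-element set ℤ_{41} to itself takes at most 40 distinct values, so it cannot be surjective. Thus φ is not surjective.
Since φ is not surjective, we determine |image(φ)|. Computing x^26 mod 41 for each x (by repeated squaring, reducing mod 41 at every step), the values φ(0), φ(1), …, φ(40) are: 0, 1, 23, 9, 37, 4, 2, 21, 31, 40, 10, 8, 5, 39, 32, 36, 16, 33, 18, 20, 25, 25, 20, 18, 33, 16, 36, 32, 39, 5, 8, 10, 40, 31, 21, 2, 4, 37, 9, 23, 1.
The distinct values are {0, 1, 2, 4, 5, 8, 9, 10, 16, 18, 20, 21, 23, 25, 31, 32, 33, 36, 37, 39, 40}; there are 21 of them.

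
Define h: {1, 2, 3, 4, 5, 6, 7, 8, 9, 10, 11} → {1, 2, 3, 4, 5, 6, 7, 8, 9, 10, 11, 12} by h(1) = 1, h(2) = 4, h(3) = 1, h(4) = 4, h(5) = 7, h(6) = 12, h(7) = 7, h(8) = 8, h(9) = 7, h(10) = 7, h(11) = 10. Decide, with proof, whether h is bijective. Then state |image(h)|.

h(1) = 1 = h(3) with 1 ≠ 3, so h is not injective, hence not bijective.
The image of h is {1, 4, 7, 8, 10, 12}, which has 6 elements.

6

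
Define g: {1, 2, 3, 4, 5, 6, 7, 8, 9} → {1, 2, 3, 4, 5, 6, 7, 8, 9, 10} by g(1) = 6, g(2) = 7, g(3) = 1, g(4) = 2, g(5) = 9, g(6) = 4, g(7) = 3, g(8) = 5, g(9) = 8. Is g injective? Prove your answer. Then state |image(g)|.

9

The values g(1), …, g(9) are 6, 7, 1, 2, 9, 4, 3, 5, 8 — all distinct.
So g(a) = g(b) only when a = b, and g is injective.
The image of g is {1, 2, 3, 4, 5, 6, 7, 8, 9}, which has 9 elements.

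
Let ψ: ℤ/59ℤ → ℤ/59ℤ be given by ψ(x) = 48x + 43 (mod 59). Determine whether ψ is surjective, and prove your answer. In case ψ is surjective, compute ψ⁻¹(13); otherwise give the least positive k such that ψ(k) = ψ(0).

51

By definition, surjectivity means every element of the codomain has a preimage under ψ.
Since gcd(48, 59) = 1, 48 is invertible modulo 59. Euclid's algorithm: 59 = 1·48 + 11, 48 = 4·11 + 4, 11 = 2·4 + 3, 4 = 1·3 + 1; back-substituting gives 1 = 16·48 − 13·59, so 48⁻¹ ≡ 16 (mod 59).
For any y ∈ ℤ/59ℤ, x = 16(y − 43) mod 59 satisfies ψ(x) = 48·16(y − 43) + 43 ≡ y (since 48·16 ≡ 1 mod 59). So every y has a preimage.
Hence ψ is surjective.
Since ψ is surjective, we find ψ⁻¹(13): we need 48x ≡ 13 − 43 ≡ 29 (mod 59). Using 48⁻¹ = 16: x ≡ 16·29 = 464 = 7·59 + 51, so x = 51.
Check: ψ(51) = 48·51 + 43 = 2491 = 42·59 + 13 ≡ 13 (mod 59).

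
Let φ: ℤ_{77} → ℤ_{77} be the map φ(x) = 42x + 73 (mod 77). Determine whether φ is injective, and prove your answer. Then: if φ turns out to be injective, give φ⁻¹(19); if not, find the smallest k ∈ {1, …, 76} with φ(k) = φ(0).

By definition, injectivity means: for all s, t in the domain, φ(s) = φ(t) implies s = t.
We have gcd(42, 77) = 7 > 1. Taking s = 0 and t = 11: φ(0) = 73 and φ(11) = 42·11 + 73 = 535 ≡ 73 (mod 77).
So φ(0) = φ(11) while 0 ≠ 11, thus φ is not injective.
Since φ is not injective, we find the least positive k with φ(k) = φ(0): this means 42k ≡ 0 (mod 77), i.e. 77 ∣ 42k. Since gcd(42, 77) = 7, dividing through by 7 this holds exactly when 11 ∣ 6k, and as gcd(6, 11) = 1, exactly when 11 ∣ k.
The smallest positive such k is 11.

11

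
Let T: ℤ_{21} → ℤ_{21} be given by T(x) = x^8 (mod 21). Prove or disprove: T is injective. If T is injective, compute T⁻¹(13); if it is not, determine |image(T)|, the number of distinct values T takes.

8

T(2): Repeated squaring mod 21: 2^1 ≡ 2, 2^2 ≡ 2² = 4, 2^4 ≡ 4² = 16, 2^8 ≡ 16² = 256 ≡ 4. So 2^8 ≡ 4 (mod 21).
T(5): Repeated squaring mod 21: 5^1 ≡ 5, 5^2 ≡ 5² = 25 ≡ 4, 5^4 ≡ 4² = 16, 5^8 ≡ 16² = 256 ≡ 4. So 5^8 ≡ 4 (mod 21).
So T(2) = T(5) = 4 while 2 ≠ 5, hence T is not injective.
Since T is not injective, we determine |image(T)|. Computing x^8 mod 21 for each x (by repeated squaring, reducing mod 21 at every step), the values T(0), T(1), …, T(20) are: 0, 1, 4, 9, 16, 4, 15, 7, 1, 18, 16, 16, 18, 1, 7, 15, 4, 16, 9, 4, 1.
The distinct values are {0, 1, 4, 7, 9, 15, 16, 18}; there are 8 of them.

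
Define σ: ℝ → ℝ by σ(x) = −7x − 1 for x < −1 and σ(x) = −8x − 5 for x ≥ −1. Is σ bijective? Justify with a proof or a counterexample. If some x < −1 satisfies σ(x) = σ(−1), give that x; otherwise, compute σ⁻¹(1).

-3/4

Both pieces are strictly decreasing (slopes −7 and −8), so each is injective on its own interval.
The left piece maps (−∞, −1) onto (6, ∞); the right piece maps [−1, ∞) onto (−∞, 3].
The images leave a gap (6 has no preimage), so σ is not surjective, hence not bijective.
Because the two images are disjoint, no x < −1 has σ(x) = σ(−1), so we compute σ⁻¹(1): 1 lies in (−∞, 3], so solve −8x − 5 = 1: x = (1 + 5)/(−8) = −3/4.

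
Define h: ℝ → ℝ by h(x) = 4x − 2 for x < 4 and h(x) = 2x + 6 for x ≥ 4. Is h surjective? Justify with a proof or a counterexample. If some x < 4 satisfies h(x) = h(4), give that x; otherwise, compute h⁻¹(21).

15/2

Both pieces are strictly increasing (slopes 4 and 2), so each is injective on its own interval.
The left piece maps (−∞, 4) onto (−∞, 14); the right piece maps [4, ∞) onto [14, ∞).
These images together cover ℝ, so h is surjective.
Because the two images are disjoint, no x < 4 has h(x) = h(4), so we compute h⁻¹(21): 21 lies in [14, ∞), so solve 2x + 6 = 21: x = (21 − 6)/2 = 15/2.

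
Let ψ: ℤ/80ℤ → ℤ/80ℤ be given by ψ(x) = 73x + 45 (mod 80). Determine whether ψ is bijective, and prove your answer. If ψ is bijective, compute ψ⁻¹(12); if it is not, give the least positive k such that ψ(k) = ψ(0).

Recall: injectivity means: for all u, v in the domain, ψ(u) = ψ(v) implies u = v.
Suppose ψ(u) = ψ(v) in ℤ/80ℤ. Then 73u + 45 ≡ 73v + 45 (mod 80), thus 73(u − v) ≡ 0 (mod 80).
Since gcd(73, 80) = 1, 73 is invertible modulo 80, so u − v ≡ 0 (mod 80), i.e. u = v.
We now compute 73⁻¹ mod 80 explicitly. Euclid's algorithm: 80 = 1·73 + 7, 73 = 10·7 + 3, 7 = 2·3 + 1; back-substituting gives 1 = 57·73 − 52·80, so 73⁻¹ ≡ 57 (mod 80).
For any y ∈ ℤ/80ℤ, x = 57(y − 45) mod 80 satisfies ψ(x) = 73·57(y − 45) + 45 ≡ y (since 73·57 ≡ 1 mod 80). So every y has a preimage.
Hence ψ is bijective.
Since ψ is bijective, we compute ψ⁻¹(12): solve 73x + 45 ≡ 12 (mod 80), i.e. 73x ≡ 47 (mod 80).
Multiplying by 73⁻¹ = 57 gives x ≡ 57·47 = 2679 = 33·80 + 39 ≡ 39 (mod 80).
Check: ψ(39) = 73·39 + 45 = 2892 = 36·80 + 12 ≡ 12 (mod 80).

39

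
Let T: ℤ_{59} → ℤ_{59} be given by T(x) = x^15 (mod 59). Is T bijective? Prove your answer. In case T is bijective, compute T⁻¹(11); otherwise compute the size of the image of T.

Since 59 is prime, the nonzero elements of ℤ_{59} form a cyclic group of order 58.
As gcd(15, 58) = 1, raising to the 15th power is a bijection on this group: if a^15 ≡ b^15 then (ab^{−1})^15 = 1, and the only element of order dividing gcd(15, 58) = 1 is 1, so a = b.
With T(0) = 0 this makes T injective on all of ℤ_{59}, hence bijective (finite equal-size domain and codomain). In particular T is bijective.
Since T is bijective, we find the preimage of 11. The inverse of x ↦ x^15 on (ℤ_{59})^× is x ↦ x^31, because 15·31 = 465 = 8·58 + 1 ≡ 1 (mod 58) and x^{58} = 1 for x ≠ 0 (Fermat). So T⁻¹(11) = 11^31 mod 59.
Repeated squaring mod 59: 11^1 ≡ 11, 11^2 ≡ 11² = 121 ≡ 3, 11^4 ≡ 3² = 9, 11^8 ≡ 9² = 81 ≡ 22, 11^16 ≡ 22² = 484 ≡ 12. Since 31 = 16 + 8 + 4 + 2 + 1, 11^31 ≡ 12·22·9·3·11: 12·22 = 264 ≡ 28, then 28·9 = 252 ≡ 16, then 16·3 = 48, then 48·11 = 528 ≡ 56. So 11^31 ≡ 56 (mod 59).
Hence T⁻¹(11) = 56.

56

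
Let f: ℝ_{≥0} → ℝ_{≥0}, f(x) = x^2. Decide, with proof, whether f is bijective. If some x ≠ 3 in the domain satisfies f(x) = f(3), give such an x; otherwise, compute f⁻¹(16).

4

On ℝ_{≥0}, x ↦ x^2 is strictly increasing (injective) and for any y ∈ ℝ_{≥0} the 2nd root y^{1/2} lies in ℝ_{≥0} (surjective). So f is bijective.
Since x ↦ x^2 is strictly increasing on ℝ_{≥0}, it is injective there, so no x ≠ 3 in the domain has f(x) = f(3). We therefore compute f⁻¹(16) = 16^{1/2} = 4 (indeed 4^2 = 16).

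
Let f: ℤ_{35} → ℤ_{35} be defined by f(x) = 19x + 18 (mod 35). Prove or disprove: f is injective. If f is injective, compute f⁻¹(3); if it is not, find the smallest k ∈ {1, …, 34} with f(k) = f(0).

25

If f(a) = f(b), then 19a ≡ 19b (mod 35). Because gcd(19, 35) = 1, we may cancel 19 to get a ≡ b (mod 35).
So f is injective.
We now compute 19⁻¹ mod 35 explicitly. Euclid's algorithm: 35 = 1·19 + 16, 19 = 1·16 + 3, 16 = 5·3 + 1; back-substituting gives 1 = 24·19 − 13·35, so 19⁻¹ ≡ 24 (mod 35).
Since f is injective, we compute f⁻¹(3): solve 19x + 18 ≡ 3 (mod 35), i.e. 19x ≡ 20 (mod 35).
Multiplying by 19⁻¹ = 24 gives x ≡ 24·20 = 480 = 13·35 + 25 ≡ 25 (mod 35).
Check: f(25) = 19·25 + 18 = 493 = 14·35 + 3 ≡ 3 (mod 35).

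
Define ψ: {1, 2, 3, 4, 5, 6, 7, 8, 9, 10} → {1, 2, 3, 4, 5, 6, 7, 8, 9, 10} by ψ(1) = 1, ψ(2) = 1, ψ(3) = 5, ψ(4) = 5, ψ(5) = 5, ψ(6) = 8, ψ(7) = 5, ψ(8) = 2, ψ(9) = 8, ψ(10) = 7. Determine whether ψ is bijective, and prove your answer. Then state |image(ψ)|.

5

ψ(1) = 1 = ψ(2) with 1 ≠ 2, so ψ is not injective, hence not bijective.
The image of ψ is {1, 2, 5, 7, 8}, which has 5 elements.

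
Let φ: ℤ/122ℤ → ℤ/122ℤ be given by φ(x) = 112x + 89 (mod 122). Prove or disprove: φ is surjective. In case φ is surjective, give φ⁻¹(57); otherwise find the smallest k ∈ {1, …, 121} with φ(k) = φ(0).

Since gcd(112, 122) = 2, we have 112x ≡ 0 (mod 2) for all x, so φ(x) ≡ 1 (mod 2).
But 0 ≢ 1 (mod 2), so 0 ∈ ℤ/122ℤ has no preimage. Thus φ is not surjective.
Since φ is not surjective, we find the least positive k with φ(k) = φ(0): this means 112k ≡ 0 (mod 122), i.e. 122 ∣ 112k. Since gcd(112, 122) = 2, dividing through by 2 this holds exactly when 61 ∣ 56k, and as gcd(56, 61) = 1, exactly when 61 ∣ k.
The smallest positive such k is 61.

61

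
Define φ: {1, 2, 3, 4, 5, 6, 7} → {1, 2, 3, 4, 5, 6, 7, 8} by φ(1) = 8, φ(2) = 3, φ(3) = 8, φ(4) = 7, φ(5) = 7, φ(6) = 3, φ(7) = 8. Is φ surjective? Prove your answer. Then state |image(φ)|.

No element maps to 1, so φ is not surjective.
The image of φ is {3, 7, 8}, which has 3 elements.

3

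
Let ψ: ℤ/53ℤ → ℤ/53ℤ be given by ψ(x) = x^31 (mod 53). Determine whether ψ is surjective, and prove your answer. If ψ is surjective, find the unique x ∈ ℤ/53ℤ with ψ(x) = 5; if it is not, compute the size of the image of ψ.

Since 53 is prime, the nonzero elements of ℤ/53ℤ form a cyclic group of order 52.
As gcd(31, 52) = 1, raising to the 31st power is a bijection on this group: if s^31 ≡ t^31 then (st^{−1})^31 = 1, and the only element of order dividing gcd(31, 52) = 1 is 1, so s = t.
With ψ(0) = 0 this makes ψ injective on all of ℤ/53ℤ, hence bijective (finite equal-size domain and codomain). In particular ψ is surjective.
Since ψ is surjective, we find the preimage of 5. The inverse of x ↦ x^31 on (ℤ/53ℤ)^× is x ↦ x^47, because 31·47 = 1457 = 28·52 + 1 ≡ 1 (mod 52) and x^{52} = 1 for x ≠ 0 (Fermat). So ψ⁻¹(5) = 5^47 mod 53.
Repeated squaring mod 53: 5^1 ≡ 5, 5^2 ≡ 5² = 25, 5^4 ≡ 25² = 625 ≡ 42, 5^8 ≡ 42² = 1764 ≡ 15, 5^16 ≡ 15² = 225 ≡ 13, 5^32 ≡ 13² = 169 ≡ 10. Since 47 = 32 + 8 + 4 + 2 + 1, 5^47 ≡ 10·15·42·25·5: 10·15 = 150 ≡ 44, then 44·42 = 1848 ≡ 46, then 46·25 = 1150 ≡ 37, then 37·5 = 185 ≡ 26. So 5^47 ≡ 26 (mod 53).
Hence ψ⁻¹(5) = 26.

26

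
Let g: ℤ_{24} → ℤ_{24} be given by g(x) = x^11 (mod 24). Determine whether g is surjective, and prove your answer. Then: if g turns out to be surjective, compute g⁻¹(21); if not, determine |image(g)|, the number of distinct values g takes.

15

g(0) = 0^11 = 0.
g(6): Repeated squaring mod 24: 6^1 ≡ 6, 6^2 ≡ 6² = 36 ≡ 12, 6^4 ≡ 12² = 144 ≡ 0, 6^8 ≡ 0² = 0. Since 11 = 8 + 2 + 1, 6^11 ≡ 0·12·6: 0·12 = 0, then 0·6 = 0. So 6^11 ≡ 0 (mod 24).
So g(0) = g(6) = 0 while 0 ≠ 6, hence g is not injective.
A non-injective map from the 24-element set ℤ_{24} to itself takes at most 23 distinct values, so it cannot be surjective. Hence g is not surjective.
Since g is not surjective, we determine |image(g)|. Computing x^11 mod 24 for each x (by repeated squaring, reducing mod 24 at every step), the values g(0), g(1), …, g(23) are: 0, 1, 8, 3, 16, 5, 0, 7, 8, 9, 16, 11, 0, 13, 8, 15, 16, 17, 0, 19, 8, 21, 16, 23.
The distinct values are {0, 1, 3, 5, 7, 8, 9, 11, 13, 15, 16, 17, 19, 21, 23}; there are 15 of them.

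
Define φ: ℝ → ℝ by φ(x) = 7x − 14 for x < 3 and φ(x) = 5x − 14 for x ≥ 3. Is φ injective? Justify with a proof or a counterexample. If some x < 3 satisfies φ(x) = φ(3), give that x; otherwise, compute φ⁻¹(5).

Both pieces are strictly increasing (slopes 7 and 5), so each is injective on its own interval.
The left piece maps (−∞, 3) onto (−∞, 7); the right piece maps [3, ∞) onto [1, ∞).
These images overlap. In particular φ(3) = 1 (right piece), and solving 7x − 14 = 1 on the left piece gives x = 15/7 < 3.
So φ(15/7) = φ(3) with 15/7 ≠ 3, and φ is not injective. This x = 15/7 is the requested value below 3.

15/7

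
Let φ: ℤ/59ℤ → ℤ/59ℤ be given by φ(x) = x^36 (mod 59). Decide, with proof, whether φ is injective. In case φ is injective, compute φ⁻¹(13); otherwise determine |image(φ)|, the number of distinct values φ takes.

φ(29): Repeated squaring mod 59: 29^1 ≡ 29, 29^2 ≡ 29² = 841 ≡ 15, 29^4 ≡ 15² = 225 ≡ 48, 29^8 ≡ 48² = 2304 ≡ 3, 29^16 ≡ 3² = 9, 29^32 ≡ 9² = 81 ≡ 22. Since 36 = 32 + 4, 29^36 ≡ 22·48: 22·48 = 1056 ≡ 53. So 29^36 ≡ 53 (mod 59).
φ(30): Repeated squaring mod 59: 30^1 ≡ 30, 30^2 ≡ 30² = 900 ≡ 15, 30^4 ≡ 15² = 225 ≡ 48, 30^8 ≡ 48² = 2304 ≡ 3, 30^16 ≡ 3² = 9, 30^32 ≡ 9² = 81 ≡ 22. Since 36 = 32 + 4, 30^36 ≡ 22·48: 22·48 = 1056 ≡ 53. So 30^36 ≡ 53 (mod 59).
So φ(29) = φ(30) = 53 while 29 ≠ 30, therefore φ is not injective.
Since φ is not injective, we determine |image(φ)|. Computing x^36 mod 59 for each x (by repeated squaring, reducing mod 59 at every step), the values φ(0), φ(1), …, φ(58) are: 0, 1, 49, 4, 41, 9, 19, 21, 3, 16, 28, 57, 46, 48, 26, 36, 29, 45, 17, 27, 15, 25, 20, 7, 12, 22, 51, 5, 35, 53, 53, 35, 5, 51, 22, 12, 7, 20, 25, 15, 27, 17, 45, 29, 36, 26, 48, 46, 57, 28, 16, 3, 21, 19, 9, 41, 4, 49, 1.
The distinct values are {0, 1, 3, 4, 5, 7, 9, 12, 15, 16, 17, 19, 20, 21, 22, 25, 26, 27, 28, 29, 35, 36, 41, 45, 46, 48, 49, 51, 53, 57}; there are 30 of them.

30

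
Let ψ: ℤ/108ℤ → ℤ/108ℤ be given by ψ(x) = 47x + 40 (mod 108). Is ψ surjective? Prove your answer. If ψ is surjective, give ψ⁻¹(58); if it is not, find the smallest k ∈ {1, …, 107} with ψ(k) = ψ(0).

90

Recall that surjectivity means every element of the codomain has a preimage under ψ.
Since gcd(47, 108) = 1, 47 is invertible modulo 108. Euclid's algorithm: 108 = 2·47 + 14, 47 = 3·14 + 5, 14 = 2·5 + 4, 5 = 1·4 + 1; back-substituting gives 1 = 23·47 − 10·108, so 47⁻¹ ≡ 23 (mod 108).
Then y ↦ 23(y − 40) is a two-sided inverse to ψ, so every y ∈ ℤ/108ℤ has a preimage.
Thus ψ is surjective.
Since ψ is surjective, we compute ψ⁻¹(58): solve 47x + 40 ≡ 58 (mod 108), i.e. 47x ≡ 18 (mod 108).
Multiplying by 47⁻¹ = 23 gives x ≡ 23·18 = 414 = 3·108 + 90 ≡ 90 (mod 108).
Check: ψ(90) = 47·90 + 40 = 4270 = 39·108 + 58 ≡ 58 (mod 108).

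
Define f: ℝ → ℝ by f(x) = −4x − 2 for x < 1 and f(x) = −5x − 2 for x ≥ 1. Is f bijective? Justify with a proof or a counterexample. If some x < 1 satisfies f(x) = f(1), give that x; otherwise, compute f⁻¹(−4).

Both pieces are strictly decreasing (slopes −4 and −5), so each is injective on its own interval.
The left piece maps (−∞, 1) onto (−6, ∞); the right piece maps [1, ∞) onto (−∞, −7].
The images leave a gap (−6 has no preimage), so f is not surjective, hence not bijective.
Because the two images are disjoint, no x < 1 has f(x) = f(1), so we compute f⁻¹(−4): −4 lies in (−6, ∞), so solve −4x − 2 = −4: x = (−4 + 2)/(−4) = 1/2.

1/2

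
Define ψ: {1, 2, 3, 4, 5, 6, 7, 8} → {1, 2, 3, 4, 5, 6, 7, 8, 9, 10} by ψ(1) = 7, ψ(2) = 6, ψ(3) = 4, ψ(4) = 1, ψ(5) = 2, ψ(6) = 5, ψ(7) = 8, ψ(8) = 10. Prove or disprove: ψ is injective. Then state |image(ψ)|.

8

The values ψ(1), …, ψ(8) are 7, 6, 4, 1, 2, 5, 8, 10 — all distinct.
So ψ(x_1) = ψ(x_2) only when x_1 = x_2, and ψ is injective.
The image of ψ is {1, 2, 4, 5, 6, 7, 8, 10}, which has 8 elements.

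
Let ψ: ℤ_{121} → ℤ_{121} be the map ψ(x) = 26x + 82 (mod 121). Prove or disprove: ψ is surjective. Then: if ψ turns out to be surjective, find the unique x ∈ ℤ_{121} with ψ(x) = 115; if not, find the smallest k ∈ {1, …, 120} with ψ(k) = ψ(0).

Since gcd(26, 121) = 1, 26 is invertible modulo 121. Euclid's algorithm: 121 = 4·26 + 17, 26 = 1·17 + 9, 17 = 1·9 + 8, 9 = 1·8 + 1; back-substituting gives 1 = 14·26 − 3·121, so 26⁻¹ ≡ 14 (mod 121).
Then y ↦ 14(y − 82) is a two-sided inverse to ψ, so every y ∈ ℤ_{121} has a preimage.
So ψ is surjective.
Since ψ is surjective, we find ψ⁻¹(115): we need 26x ≡ 115 − 82 ≡ 33 (mod 121). Using 26⁻¹ = 14: x ≡ 14·33 = 462 = 3·121 + 99, so x = 99.
Check: ψ(99) = 26·99 + 82 = 2656 = 21·121 + 115 ≡ 115 (mod 121).

99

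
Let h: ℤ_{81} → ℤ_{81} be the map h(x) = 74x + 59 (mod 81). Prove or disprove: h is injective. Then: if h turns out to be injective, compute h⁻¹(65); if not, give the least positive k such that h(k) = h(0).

If h(s) = h(t), then 74s ≡ 74t (mod 81). Because gcd(74, 81) = 1, we may cancel 74 to get s ≡ t (mod 81).
So h is injective.
We now compute 74⁻¹ mod 81 explicitly. Euclid's algorithm: 81 = 1·74 + 7, 74 = 10·7 + 4, 7 = 1·4 + 3, 4 = 1·3 + 1; back-substituting gives 1 = 23·74 − 21·81, so 74⁻¹ ≡ 23 (mod 81).
Since h is injective, we find h⁻¹(65): we need 74x ≡ 65 − 59 ≡ 6 (mod 81). Using 74⁻¹ = 23: x ≡ 23·6 = 138 = 1·81 + 57, so x = 57.
Check: h(57) = 74·57 + 59 = 4277 = 52·81 + 65 ≡ 65 (mod 81).

57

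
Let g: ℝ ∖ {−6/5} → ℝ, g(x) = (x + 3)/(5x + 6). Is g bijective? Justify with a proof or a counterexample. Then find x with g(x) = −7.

If g(x) = 1/5, cross-multiplying gives 5(x + 3) = 1(5x + 6), which simplifies to 15 = 6 — false.  So 1/5 has no preimage and g is not surjective.
So g is not bijective.
Solving g(x) = −7: cross-multiplying gives x + 3 = −7(5x + 6), which rearranges to 36x = −45, so x = −5/4.

-5/4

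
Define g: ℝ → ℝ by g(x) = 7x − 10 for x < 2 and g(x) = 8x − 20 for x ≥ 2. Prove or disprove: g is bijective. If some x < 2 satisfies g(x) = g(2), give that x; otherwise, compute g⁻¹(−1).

Both pieces are strictly increasing (slopes 7 and 8), so each is injective on its own interval.
The left piece maps (−∞, 2) onto (−∞, 4); the right piece maps [2, ∞) onto [−4, ∞).
These images overlap. In particular g(2) = −4 (right piece), and solving 7x − 10 = −4 on the left piece gives x = 6/7 < 2.
So g(6/7) = g(2) with 6/7 ≠ 2, and g is not injective, hence not bijective. This x = 6/7 is the requested value below 2.

6/7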